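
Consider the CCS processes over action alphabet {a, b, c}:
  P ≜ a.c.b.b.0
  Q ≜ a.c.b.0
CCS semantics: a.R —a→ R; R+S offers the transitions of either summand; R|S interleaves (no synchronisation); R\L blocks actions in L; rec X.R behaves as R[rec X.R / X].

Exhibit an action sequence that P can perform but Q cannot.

P's transition system — 5 states:
  s0 = a.c.b.b.0 → --a--▸ s1
  s1 = c.b.b.0 → --c--▸ s2
  s2 = b.b.0 → --b--▸ s3
  s3 = b.0 → --b--▸ s4
  s4 = 0 → ∅
Q's transition system — 4 states:
  t0 = a.c.b.0 → --a--▸ t1
  t1 = c.b.0 → --c--▸ t2
  t2 = b.0 → --b--▸ t3
  t3 = 0 → ∅
Run σ = ⟨acbb⟩ on P: start {s0}
  [1] a ⇒ {s1}
  [2] c ⇒ {s2}
  [3] b ⇒ {s3}
  [4] b ⇒ {s4}
  P completes σ.
Run σ = ⟨acbb⟩ on Q: start {t0}
  [1] a ⇒ {t1}
  [2] c ⇒ {t2}
  [3] b ⇒ {t3}
  [4] b ⇒ ∅  — Q cannot continue

acbb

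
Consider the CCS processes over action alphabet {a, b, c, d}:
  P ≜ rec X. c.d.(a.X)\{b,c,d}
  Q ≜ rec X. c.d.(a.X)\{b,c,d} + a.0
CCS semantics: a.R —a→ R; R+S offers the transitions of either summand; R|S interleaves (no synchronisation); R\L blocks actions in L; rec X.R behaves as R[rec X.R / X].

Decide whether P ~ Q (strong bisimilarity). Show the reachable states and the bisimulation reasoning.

P's transition system — 4 states:
  u0 = rec X. c.d.(a.X)\{b,c,d} ⊢ --c--▸ u1
  u1 = d.(a.(rec X. c.d.(a.X)\{b,c,d}))\{b,c,d} ⊢ --d--▸ u2
  u2 = (a.(rec X. c.d.(a.X)\{b,c,d}))\{b,c,d} ⊢ --a--▸ u3
  u3 = (rec X. c.d.(a.X)\{b,c,d})\{b,c,d} ⊢ stopped
Q's transition system — 6 states:
  v0 = rec X. c.d.(a.X)\{b,c,d} + a.0 ⊢ --a--▸ v1, --c--▸ v2
  v1 = 0 ⊢ stopped
  v2 = d.(a.(rec X. c.d.(a.X)\{b,c,d} + a.0))\{b,c,d} ⊢ --d--▸ v3
  v3 = (a.(rec X. c.d.(a.X)\{b,c,d} + a.0))\{b,c,d} ⊢ --a--▸ v4
  v4 = (rec X. c.d.(a.X)\{b,c,d} + a.0)\{b,c,d} ⊢ --a--▸ v5
  v5 = 0\{b,c,d} ⊢ stopped
Bisimilarity quotient blocks:
  B0 = {u0}
  B1 = {u1}
  B2 = {u2, v4}
  B3 = {u3, v1, v5}
  B4 = {v0}
  B5 = {v2}
  B6 = {v3}
u0 ∈ B0, v0 ∈ B4 → different blocks

NO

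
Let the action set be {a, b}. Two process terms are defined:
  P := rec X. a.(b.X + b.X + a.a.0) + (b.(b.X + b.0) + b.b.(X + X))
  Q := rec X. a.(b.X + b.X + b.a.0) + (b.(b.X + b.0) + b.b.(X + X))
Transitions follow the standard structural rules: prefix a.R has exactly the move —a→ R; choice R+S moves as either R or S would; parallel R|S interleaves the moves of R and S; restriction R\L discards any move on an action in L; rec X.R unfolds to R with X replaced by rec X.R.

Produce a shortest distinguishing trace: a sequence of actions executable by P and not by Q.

aa

P's transition system — 7 states:
  u0 = rec X. a.(b.X + b.X + a.a.0) + (b.(b.X + b.0) + b.b.(X + X)) ⊢ ··a··> u1, ··b··> u2, ··b··> u3
  u1 = b.(rec X. a.(b.X + b.X + a.a.0) + (b.(b.X + b.0) + b.b.(X + X))) + b.(rec X. a.(b.X + b.X + a.a.0) + (b.(b.X + b.0) + b.b.(X + X))) + a.a.0 ⊢ ··a··> u4, ··b··> u0
  u2 = b.((rec X. a.(b.X + b.X + a.a.0) + (b.(b.X + b.0) + b.b.(X + X))) + (rec X. a.(b.X + b.X + a.a.0) + (b.(b.X + b.0) + b.b.(X + X)))) ⊢ ··b··> u5
  u3 = b.(rec X. a.(b.X + b.X + a.a.0) + (b.(b.X + b.0) + b.b.(X + X))) + b.0 ⊢ ··b··> u0, ··b··> u6
  u4 = a.0 ⊢ ··a··> u6
  u5 = (rec X. a.(b.X + b.X + a.a.0) + (b.(b.X + b.0) + b.b.(X + X))) + (rec X. a.(b.X + b.X + a.a.0) + (b.(b.X + b.0) + b.b.(X + X))) ⊢ ··a··> u1, ··b··> u2, ··b··> u3
  u6 = 0 ⊢ stopped
Q's transition system — 7 states:
  v0 = rec X. a.(b.X + b.X + b.a.0) + (b.(b.X + b.0) + b.b.(X + X)) ⊢ ··a··> v1, ··b··> v2, ··b··> v3
  v1 = b.(rec X. a.(b.X + b.X + b.a.0) + (b.(b.X + b.0) + b.b.(X + X))) + b.(rec X. a.(b.X + b.X + b.a.0) + (b.(b.X + b.0) + b.b.(X + X))) + b.a.0 ⊢ ··b··> v0, ··b··> v4
  v2 = b.((rec X. a.(b.X + b.X + b.a.0) + (b.(b.X + b.0) + b.b.(X + X))) + (rec X. a.(b.X + b.X + b.a.0) + (b.(b.X + b.0) + b.b.(X + X)))) ⊢ ··b··> v5
  v3 = b.(rec X. a.(b.X + b.X + b.a.0) + (b.(b.X + b.0) + b.b.(X + X))) + b.0 ⊢ ··b··> v0, ··b··> v6
  v4 = a.0 ⊢ ··a··> v6
  v5 = (rec X. a.(b.X + b.X + b.a.0) + (b.(b.X + b.0) + b.b.(X + X))) + (rec X. a.(b.X + b.X + b.a.0) + (b.(b.X + b.0) + b.b.(X + X))) ⊢ ··a··> v1, ··b··> v2, ··b··> v3
  v6 = 0 ⊢ stopped
Executing aa from P (initial set {u0}):
  [1] a ⇒ {u1}
  [2] a ⇒ {u4}
  P completes σ.
Executing aa from Q (initial set {v0}):
  [1] a ⇒ {v1}
  [2] a ⇒ no successor for Q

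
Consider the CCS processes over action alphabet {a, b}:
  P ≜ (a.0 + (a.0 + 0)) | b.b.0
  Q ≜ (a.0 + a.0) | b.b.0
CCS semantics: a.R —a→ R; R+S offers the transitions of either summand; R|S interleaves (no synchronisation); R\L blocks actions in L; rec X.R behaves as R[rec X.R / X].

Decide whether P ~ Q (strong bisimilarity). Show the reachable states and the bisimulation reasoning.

bisimilar

LTS(P): 6 reachable states
  p0 = (a.0 + (a.0 + 0)) | b.b.0 has moves —a→ p1, —b→ p2
  p1 = 0 | b.b.0 has moves —b→ p3
  p2 = (a.0 + (a.0 + 0)) | b.0 has moves —a→ p3, —b→ p4
  p3 = 0 | b.0 has moves —b→ p5
  p4 = (a.0 + (a.0 + 0)) | 0 has moves —a→ p5
  p5 = 0 | 0 has moves deadlocked
LTS(Q): 6 reachable states
  q0 = (a.0 + a.0) | b.b.0 has moves —a→ q1, —b→ q2
  q1 = 0 | b.b.0 has moves —b→ q3
  q2 = (a.0 + a.0) | b.0 has moves —a→ q3, —b→ q4
  q3 = 0 | b.0 has moves —b→ q5
  q4 = (a.0 + a.0) | 0 has moves —a→ q5
  q5 = 0 | 0 has moves deadlocked
Coarsest stable partition (strong bisimilarity classes):
  B0 = {p0, q0}
  B1 = {p2, q2}
  B2 = {p3, q3}
  B3 = {p5, q5}
  B4 = {p4, q4}
  B5 = {p1, q1}
p0 ∈ B0, q0 ∈ B0 → same block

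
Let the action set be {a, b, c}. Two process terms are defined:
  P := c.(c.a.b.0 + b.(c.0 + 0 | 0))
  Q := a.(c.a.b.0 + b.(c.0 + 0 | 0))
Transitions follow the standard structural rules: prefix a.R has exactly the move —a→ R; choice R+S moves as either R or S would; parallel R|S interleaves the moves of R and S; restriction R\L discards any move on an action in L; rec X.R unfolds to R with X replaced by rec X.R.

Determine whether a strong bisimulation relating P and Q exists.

P ≁ Q

P's transition system — 6 states:
  p0 = c.(c.a.b.0 + b.(c.0 + 0 | 0)) ⊢ —c→ p1
  p1 = c.a.b.0 + b.(c.0 + 0 | 0) ⊢ —b→ p2, —c→ p3
  p2 = c.0 + 0 | 0 ⊢ —c→ p4
  p3 = a.b.0 ⊢ —a→ p5
  p4 = 0 ⊢ ∅
  p5 = b.0 ⊢ —b→ p4
Q's transition system — 6 states:
  q0 = a.(c.a.b.0 + b.(c.0 + 0 | 0)) ⊢ —a→ q1
  q1 = c.a.b.0 + b.(c.0 + 0 | 0) ⊢ —b→ q2, —c→ q3
  q2 = c.0 + 0 | 0 ⊢ —c→ q4
  q3 = a.b.0 ⊢ —a→ q5
  q4 = 0 ⊢ ∅
  q5 = b.0 ⊢ —b→ q4
Partition-refinement fixed point:
  B0 = {p0}
  B1 = {p1, q1}
  B2 = {p3, q3}
  B3 = {p5, q5}
  B4 = {p4, q4}
  B5 = {p2, q2}
  B6 = {q0}
p0 ∈ B0, q0 ∈ B6 → different blocks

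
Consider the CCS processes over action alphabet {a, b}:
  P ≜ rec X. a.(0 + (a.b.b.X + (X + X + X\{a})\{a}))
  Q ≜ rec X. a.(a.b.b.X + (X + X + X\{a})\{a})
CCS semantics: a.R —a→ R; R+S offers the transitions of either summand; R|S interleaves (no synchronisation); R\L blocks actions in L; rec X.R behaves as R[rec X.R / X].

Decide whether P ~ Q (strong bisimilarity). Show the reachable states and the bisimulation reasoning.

bisimilar

P's transition system — 4 states:
  m0 = rec X. a.(0 + (a.b.b.X + (X + X + X\{a})\{a})) has moves =a=> m1
  m1 = 0 + (a.b.b.(rec X. a.(0 + (a.b.b.X + (X + X + X\{a})\{a}))) + ((rec X. a.(0 + (a.b.b.X + (X + X + X\{a})\{a}))) + (rec X. a.(0 + (a.b.b.X + (X + X + X\{a})\{a}))) + (rec X. a.(0 + (a.b.b.X + (X + X + X\{a})\{a})))\{a})\{a}) has moves =a=> m2
  m2 = b.b.(rec X. a.(0 + (a.b.b.X + (X + X + X\{a})\{a}))) has moves =b=> m3
  m3 = b.(rec X. a.(0 + (a.b.b.X + (X + X + X\{a})\{a}))) has moves =b=> m0
Q's transition system — 4 states:
  n0 = rec X. a.(a.b.b.X + (X + X + X\{a})\{a}) has moves =a=> n1
  n1 = a.b.b.(rec X. a.(a.b.b.X + (X + X + X\{a})\{a})) + ((rec X. a.(a.b.b.X + (X + X + X\{a})\{a})) + (rec X. a.(a.b.b.X + (X + X + X\{a})\{a})) + (rec X. a.(a.b.b.X + (X + X + X\{a})\{a}))\{a})\{a} has moves =a=> n2
  n2 = b.b.(rec X. a.(a.b.b.X + (X + X + X\{a})\{a})) has moves =b=> n3
  n3 = b.(rec X. a.(a.b.b.X + (X + X + X\{a})\{a})) has moves =b=> n0
Bisimilarity quotient blocks:
  B0 = {m0, n0}
  B1 = {m1, n1}
  B2 = {m2, n2}
  B3 = {m3, n3}
m0 ∈ B0, n0 ∈ B0 → same block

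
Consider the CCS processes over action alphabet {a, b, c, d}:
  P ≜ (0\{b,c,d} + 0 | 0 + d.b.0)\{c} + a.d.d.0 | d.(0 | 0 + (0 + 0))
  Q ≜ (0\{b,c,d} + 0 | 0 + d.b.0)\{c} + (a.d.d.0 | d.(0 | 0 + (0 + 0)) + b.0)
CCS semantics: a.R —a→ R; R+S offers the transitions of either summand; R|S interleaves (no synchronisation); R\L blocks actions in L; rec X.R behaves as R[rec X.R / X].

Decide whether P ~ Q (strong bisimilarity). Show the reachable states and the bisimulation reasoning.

NO

LTS(P): 10 reachable states
  s0 = (0\{b,c,d} + 0 | 0 + d.b.0)\{c} + a.d.d.0 | d.(0 | 0 + (0 + 0)) :: --a--▸ s1, --d--▸ s2, --d--▸ s3
  s1 = d.d.0 | d.(0 | 0 + (0 + 0)) :: --d--▸ s4, --d--▸ s5
  s2 = (b.0)\{c} :: --b--▸ s6
  s3 = a.d.d.0 | (0 | 0 + (0 + 0)) :: --a--▸ s5
  s4 = d.0 | d.(0 | 0 + (0 + 0)) :: --d--▸ s7, --d--▸ s8
  s5 = d.d.0 | (0 | 0 + (0 + 0)) :: --d--▸ s8
  s6 = 0\{c} :: ·
  s7 = 0 | d.(0 | 0 + (0 + 0)) :: --d--▸ s9
  s8 = d.0 | (0 | 0 + (0 + 0)) :: --d--▸ s9
  s9 = 0 | (0 | 0 + (0 + 0)) :: ·
LTS(Q): 11 reachable states
  t0 = (0\{b,c,d} + 0 | 0 + d.b.0)\{c} + (a.d.d.0 | d.(0 | 0 + (0 + 0)) + b.0) :: --a--▸ t1, --b--▸ t2, --d--▸ t3, --d--▸ t4
  t1 = d.d.0 | d.(0 | 0 + (0 + 0)) :: --d--▸ t5, --d--▸ t6
  t2 = 0 :: ·
  t3 = (b.0)\{c} :: --b--▸ t7
  t4 = a.d.d.0 | (0 | 0 + (0 + 0)) :: --a--▸ t6
  t5 = d.0 | d.(0 | 0 + (0 + 0)) :: --d--▸ t8, --d--▸ t9
  t6 = d.d.0 | (0 | 0 + (0 + 0)) :: --d--▸ t9
  t7 = 0\{c} :: ·
  t8 = 0 | d.(0 | 0 + (0 + 0)) :: --d--▸ t10
  t9 = d.0 | (0 | 0 + (0 + 0)) :: --d--▸ t10
  t10 = 0 | (0 | 0 + (0 + 0)) :: ·
Partition-refinement fixed point:
  B0 = {s0}
  B1 = {s3, t4}
  B2 = {s4, s5, t5, t6}
  B3 = {s7, s8, t8, t9}
  B4 = {s6, s9, t10, t2, t7}
  B5 = {s1, t1}
  B6 = {s2, t3}
  B7 = {t0}
s0 ∈ B0, t0 ∈ B7 → different blocks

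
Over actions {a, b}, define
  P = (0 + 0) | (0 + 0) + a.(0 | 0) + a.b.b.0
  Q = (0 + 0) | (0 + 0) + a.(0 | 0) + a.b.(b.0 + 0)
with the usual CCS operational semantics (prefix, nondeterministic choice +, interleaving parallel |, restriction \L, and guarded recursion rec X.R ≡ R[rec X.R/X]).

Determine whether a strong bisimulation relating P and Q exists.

P ~ Q

LTS(P): 5 reachable states
  s0 = (0 + 0) | (0 + 0) + a.(0 | 0) + a.b.b.0 → --a--▸ s1, --a--▸ s2
  s1 = 0 | 0 → stopped
  s2 = b.b.0 → --b--▸ s3
  s3 = b.0 → --b--▸ s4
  s4 = 0 → stopped
LTS(Q): 5 reachable states
  t0 = (0 + 0) | (0 + 0) + a.(0 | 0) + a.b.(b.0 + 0) → --a--▸ t1, --a--▸ t2
  t1 = 0 | 0 → stopped
  t2 = b.(b.0 + 0) → --b--▸ t3
  t3 = b.0 + 0 → --b--▸ t4
  t4 = 0 → stopped
Coarsest stable partition (strong bisimilarity classes):
  B0 = {s0, t0}
  B1 = {s1, s4, t1, t4}
  B2 = {s2, t2}
  B3 = {s3, t3}
s0 ∈ B0, t0 ∈ B0 → same block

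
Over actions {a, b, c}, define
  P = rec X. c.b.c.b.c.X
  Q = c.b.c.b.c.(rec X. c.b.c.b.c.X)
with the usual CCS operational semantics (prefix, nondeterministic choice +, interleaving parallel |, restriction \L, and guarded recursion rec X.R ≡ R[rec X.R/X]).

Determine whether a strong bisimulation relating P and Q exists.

YES

LTS(P): 5 reachable states
  p0 = rec X. c.b.c.b.c.X → --c--▸ p1
  p1 = b.c.b.c.(rec X. c.b.c.b.c.X) → --b--▸ p2
  p2 = c.b.c.(rec X. c.b.c.b.c.X) → --c--▸ p3
  p3 = b.c.(rec X. c.b.c.b.c.X) → --b--▸ p4
  p4 = c.(rec X. c.b.c.b.c.X) → --c--▸ p0
LTS(Q): 6 reachable states
  q0 = c.b.c.b.c.(rec X. c.b.c.b.c.X) → --c--▸ q1
  q1 = b.c.b.c.(rec X. c.b.c.b.c.X) → --b--▸ q2
  q2 = c.b.c.(rec X. c.b.c.b.c.X) → --c--▸ q3
  q3 = b.c.(rec X. c.b.c.b.c.X) → --b--▸ q4
  q4 = c.(rec X. c.b.c.b.c.X) → --c--▸ q5
  q5 = rec X. c.b.c.b.c.X → --c--▸ q1
Partition-refinement fixed point:
  B0 = {p0, q0, q5}
  B1 = {p1, q1}
  B2 = {p2, q2}
  B3 = {p3, q3}
  B4 = {p4, q4}
p0 ∈ B0, q0 ∈ B0 → same block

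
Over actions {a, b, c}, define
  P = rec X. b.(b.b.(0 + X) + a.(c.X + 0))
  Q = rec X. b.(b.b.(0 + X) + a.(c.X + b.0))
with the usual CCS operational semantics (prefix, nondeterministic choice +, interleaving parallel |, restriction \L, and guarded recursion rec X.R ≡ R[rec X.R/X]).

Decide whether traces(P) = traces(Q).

NO — witness ⟨bab⟩

P's transition system — 5 states:
  u0 = rec X. b.(b.b.(0 + X) + a.(c.X + 0)) ⊢ -b-> u1
  u1 = b.b.(0 + (rec X. b.(b.b.(0 + X) + a.(c.X + 0)))) + a.(c.(rec X. b.(b.b.(0 + X) + a.(c.X + 0))) + 0) ⊢ -a-> u2, -b-> u3
  u2 = c.(rec X. b.(b.b.(0 + X) + a.(c.X + 0))) + 0 ⊢ -c-> u0
  u3 = b.(0 + (rec X. b.(b.b.(0 + X) + a.(c.X + 0)))) ⊢ -b-> u4
  u4 = 0 + (rec X. b.(b.b.(0 + X) + a.(c.X + 0))) ⊢ -b-> u1
Q's transition system — 6 states:
  v0 = rec X. b.(b.b.(0 + X) + a.(c.X + b.0)) ⊢ -b-> v1
  v1 = b.b.(0 + (rec X. b.(b.b.(0 + X) + a.(c.X + b.0)))) + a.(c.(rec X. b.(b.b.(0 + X) + a.(c.X + b.0))) + b.0) ⊢ -a-> v2, -b-> v3
  v2 = c.(rec X. b.(b.b.(0 + X) + a.(c.X + b.0))) + b.0 ⊢ -b-> v4, -c-> v0
  v3 = b.(0 + (rec X. b.(b.b.(0 + X) + a.(c.X + b.0)))) ⊢ -b-> v5
  v4 = 0 ⊢ stopped
  v5 = 0 + (rec X. b.(b.b.(0 + X) + a.(c.X + b.0))) ⊢ -b-> v1
Executing bab from Q (initial set {v0}):
  after b @ step 1: {v1}
  after a @ step 2: {v2}
  after b @ step 3: {v4}
  ✓ Q
Executing bab from P (initial set {u0}):
  after b @ step 1: {u1}
  after a @ step 2: {u2}
  after b @ step 3: ∅ (P stuck)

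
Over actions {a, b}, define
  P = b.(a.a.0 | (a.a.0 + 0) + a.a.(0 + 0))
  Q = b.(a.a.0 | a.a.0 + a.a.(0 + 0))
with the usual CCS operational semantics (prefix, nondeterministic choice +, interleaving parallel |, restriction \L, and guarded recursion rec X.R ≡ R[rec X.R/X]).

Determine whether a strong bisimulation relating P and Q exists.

LTS(P): 12 reachable states
  m0 = b.(a.a.0 | (a.a.0 + 0) + a.a.(0 + 0)) ⊢ --b--▸ m1
  m1 = a.a.0 | (a.a.0 + 0) + a.a.(0 + 0) ⊢ --a--▸ m2, --a--▸ m3, --a--▸ m4
  m2 = a.(0 + 0) ⊢ --a--▸ m5
  m3 = a.0 | (a.a.0 + 0) ⊢ --a--▸ m6, --a--▸ m7
  m4 = a.a.0 | a.0 ⊢ --a--▸ m7, --a--▸ m8
  m5 = 0 + 0 ⊢ ·
  m6 = 0 | (a.a.0 + 0) ⊢ --a--▸ m9
  m7 = a.0 | a.0 ⊢ --a--▸ m10, --a--▸ m9
  m8 = a.a.0 | 0 ⊢ --a--▸ m10
  m9 = 0 | a.0 ⊢ --a--▸ m11
  m10 = a.0 | 0 ⊢ --a--▸ m11
  m11 = 0 | 0 ⊢ ·
LTS(Q): 12 reachable states
  n0 = b.(a.a.0 | a.a.0 + a.a.(0 + 0)) ⊢ --b--▸ n1
  n1 = a.a.0 | a.a.0 + a.a.(0 + 0) ⊢ --a--▸ n2, --a--▸ n3, --a--▸ n4
  n2 = a.(0 + 0) ⊢ --a--▸ n5
  n3 = a.0 | a.a.0 ⊢ --a--▸ n6, --a--▸ n7
  n4 = a.a.0 | a.0 ⊢ --a--▸ n7, --a--▸ n8
  n5 = 0 + 0 ⊢ ·
  n6 = 0 | a.a.0 ⊢ --a--▸ n9
  n7 = a.0 | a.0 ⊢ --a--▸ n10, --a--▸ n9
  n8 = a.a.0 | 0 ⊢ --a--▸ n10
  n9 = 0 | a.0 ⊢ --a--▸ n11
  n10 = a.0 | 0 ⊢ --a--▸ n11
  n11 = 0 | 0 ⊢ ·
Bisimilarity quotient blocks:
  B0 = {m0, n0}
  B1 = {m1, n1}
  B2 = {m3, m4, n3, n4}
  B3 = {m6, m7, m8, n6, n7, n8}
  B4 = {m10, m2, m9, n10, n2, n9}
  B5 = {m11, m5, n11, n5}
m0 ∈ B0, n0 ∈ B0 → same block

P ~ Q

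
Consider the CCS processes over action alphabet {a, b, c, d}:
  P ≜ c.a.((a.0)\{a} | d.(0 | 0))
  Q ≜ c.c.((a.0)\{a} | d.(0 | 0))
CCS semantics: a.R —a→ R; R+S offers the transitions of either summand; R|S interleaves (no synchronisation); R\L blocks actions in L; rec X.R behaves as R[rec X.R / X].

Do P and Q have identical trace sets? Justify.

NO — witness ⟨ca⟩

LTS(P): 4 reachable states
  s0 = c.a.((a.0)\{a} | d.(0 | 0)) has moves ··c··> s1
  s1 = a.((a.0)\{a} | d.(0 | 0)) has moves ··a··> s2
  s2 = (a.0)\{a} | d.(0 | 0) has moves ··d··> s3
  s3 = (a.0)\{a} | (0 | 0) has moves ·
LTS(Q): 4 reachable states
  t0 = c.c.((a.0)\{a} | d.(0 | 0)) has moves ··c··> t1
  t1 = c.((a.0)\{a} | d.(0 | 0)) has moves ··c··> t2
  t2 = (a.0)\{a} | d.(0 | 0) has moves ··d··> t3
  t3 = (a.0)\{a} | (0 | 0) has moves ·
Executing ca from P (initial set {s0}):
  after c @ step 1: {s1}
  after a @ step 2: {s2}
  — P admits the full trace.
Executing ca from Q (initial set {t0}):
  after c @ step 1: {t1}
  after a @ step 2: ∅  — Q cannot continue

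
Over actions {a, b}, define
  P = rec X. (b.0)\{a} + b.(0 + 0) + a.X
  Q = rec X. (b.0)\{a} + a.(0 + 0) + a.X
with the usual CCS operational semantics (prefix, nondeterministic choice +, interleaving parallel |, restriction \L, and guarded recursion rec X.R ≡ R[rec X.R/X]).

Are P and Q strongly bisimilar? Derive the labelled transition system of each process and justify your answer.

NO

LTS(P): 3 reachable states
  s0 = rec X. (b.0)\{a} + b.(0 + 0) + a.X | -a-> s0, -b-> s1, -b-> s2
  s1 = 0 + 0 | ∅
  s2 = 0\{a} | ∅
LTS(Q): 3 reachable states
  t0 = rec X. (b.0)\{a} + a.(0 + 0) + a.X | -a-> t0, -a-> t1, -b-> t2
  t1 = 0 + 0 | ∅
  t2 = 0\{a} | ∅
Bisimilarity quotient blocks:
  B0 = {s0}
  B1 = {s1, s2, t1, t2}
  B2 = {t0}
s0 ∈ B0, t0 ∈ B2 → different blocks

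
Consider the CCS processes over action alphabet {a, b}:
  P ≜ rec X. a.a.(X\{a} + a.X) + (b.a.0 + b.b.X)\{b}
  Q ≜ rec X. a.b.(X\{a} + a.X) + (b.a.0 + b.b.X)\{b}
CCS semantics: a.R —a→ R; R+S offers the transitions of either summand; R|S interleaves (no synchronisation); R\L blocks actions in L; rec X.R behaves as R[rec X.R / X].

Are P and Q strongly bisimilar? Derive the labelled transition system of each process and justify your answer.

P ≁ Q

Reachable graph of P (3 states):
  s0 = rec X. a.a.(X\{a} + a.X) + (b.a.0 + b.b.X)\{b} → -a-> s1
  s1 = a.((rec X. a.a.(X\{a} + a.X) + (b.a.0 + b.b.X)\{b})\{a} + a.(rec X. a.a.(X\{a} + a.X) + (b.a.0 + b.b.X)\{b})) → -a-> s2
  s2 = (rec X. a.a.(X\{a} + a.X) + (b.a.0 + b.b.X)\{b})\{a} + a.(rec X. a.a.(X\{a} + a.X) + (b.a.0 + b.b.X)\{b}) → -a-> s0
Reachable graph of Q (3 states):
  t0 = rec X. a.b.(X\{a} + a.X) + (b.a.0 + b.b.X)\{b} → -a-> t1
  t1 = b.((rec X. a.b.(X\{a} + a.X) + (b.a.0 + b.b.X)\{b})\{a} + a.(rec X. a.b.(X\{a} + a.X) + (b.a.0 + b.b.X)\{b})) → -b-> t2
  t2 = (rec X. a.b.(X\{a} + a.X) + (b.a.0 + b.b.X)\{b})\{a} + a.(rec X. a.b.(X\{a} + a.X) + (b.a.0 + b.b.X)\{b}) → -a-> t0
Coarsest stable partition (strong bisimilarity classes):
  B0 = {s0, s1, s2}
  B1 = {t0}
  B2 = {t1}
  B3 = {t2}
s0 ∈ B0, t0 ∈ B1 → different blocks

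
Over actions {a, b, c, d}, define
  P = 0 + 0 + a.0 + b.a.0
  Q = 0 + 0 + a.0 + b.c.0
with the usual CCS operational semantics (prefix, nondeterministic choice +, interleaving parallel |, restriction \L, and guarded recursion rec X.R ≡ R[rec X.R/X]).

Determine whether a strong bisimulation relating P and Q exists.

P's transition system — 3 states:
  p0 = 0 + 0 + a.0 + b.a.0 has moves -a-> p1, -b-> p2
  p1 = 0 has moves deadlocked
  p2 = a.0 has moves -a-> p1
Q's transition system — 3 states:
  q0 = 0 + 0 + a.0 + b.c.0 has moves -a-> q1, -b-> q2
  q1 = 0 has moves deadlocked
  q2 = c.0 has moves -c-> q1
Bisimilarity quotient blocks:
  B0 = {p0}
  B1 = {p1, q1}
  B2 = {p2}
  B3 = {q0}
  B4 = {q2}
p0 ∈ B0, q0 ∈ B3 → different blocks

not bisimilar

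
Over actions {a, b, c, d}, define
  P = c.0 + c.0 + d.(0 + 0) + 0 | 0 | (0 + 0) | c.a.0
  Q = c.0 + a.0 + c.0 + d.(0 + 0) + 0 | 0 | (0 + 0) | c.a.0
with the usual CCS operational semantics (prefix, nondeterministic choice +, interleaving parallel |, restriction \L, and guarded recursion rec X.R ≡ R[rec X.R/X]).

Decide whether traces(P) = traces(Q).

traces(P) ≠ traces(Q) — witness ⟨a⟩

Reachable graph of P (5 states):
  p0 = c.0 + c.0 + d.(0 + 0) + 0 | 0 | (0 + 0) | c.a.0 ⊢ ··c··> p1, ··c··> p2, ··d··> p3
  p1 = 0 ⊢ deadlocked
  p2 = 0 | 0 | (0 + 0) | a.0 ⊢ ··a··> p4
  p3 = 0 + 0 ⊢ deadlocked
  p4 = 0 | 0 | (0 + 0) | 0 ⊢ deadlocked
Reachable graph of Q (5 states):
  q0 = c.0 + a.0 + c.0 + d.(0 + 0) + 0 | 0 | (0 + 0) | c.a.0 ⊢ ··a··> q1, ··c··> q1, ··c··> q2, ··d··> q3
  q1 = 0 ⊢ deadlocked
  q2 = 0 | 0 | (0 + 0) | a.0 ⊢ ··a··> q4
  q3 = 0 + 0 ⊢ deadlocked
  q4 = 0 | 0 | (0 + 0) | 0 ⊢ deadlocked
Executing a from Q (initial set {q0}):
  [1] a ⇒ {q1}
  — Q admits the full trace.
Executing a from P (initial set {p0}):
  [1] a ⇒ ∅ (P stuck)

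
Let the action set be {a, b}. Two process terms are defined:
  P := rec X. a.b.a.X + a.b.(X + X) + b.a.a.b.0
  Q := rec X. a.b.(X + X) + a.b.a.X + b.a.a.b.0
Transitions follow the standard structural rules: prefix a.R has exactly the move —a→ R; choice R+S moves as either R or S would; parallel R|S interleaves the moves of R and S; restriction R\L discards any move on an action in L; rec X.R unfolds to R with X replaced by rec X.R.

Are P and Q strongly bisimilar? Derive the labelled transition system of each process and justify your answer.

LTS(P): 9 reachable states
  u0 = rec X. a.b.a.X + a.b.(X + X) + b.a.a.b.0 :: =a=> u1, =a=> u2, =b=> u3
  u1 = b.((rec X. a.b.a.X + a.b.(X + X) + b.a.a.b.0) + (rec X. a.b.a.X + a.b.(X + X) + b.a.a.b.0)) :: =b=> u4
  u2 = b.a.(rec X. a.b.a.X + a.b.(X + X) + b.a.a.b.0) :: =b=> u5
  u3 = a.a.b.0 :: =a=> u6
  u4 = (rec X. a.b.a.X + a.b.(X + X) + b.a.a.b.0) + (rec X. a.b.a.X + a.b.(X + X) + b.a.a.b.0) :: =a=> u1, =a=> u2, =b=> u3
  u5 = a.(rec X. a.b.a.X + a.b.(X + X) + b.a.a.b.0) :: =a=> u0
  u6 = a.b.0 :: =a=> u7
  u7 = b.0 :: =b=> u8
  u8 = 0 :: (no moves)
LTS(Q): 9 reachable states
  v0 = rec X. a.b.(X + X) + a.b.a.X + b.a.a.b.0 :: =a=> v1, =a=> v2, =b=> v3
  v1 = b.((rec X. a.b.(X + X) + a.b.a.X + b.a.a.b.0) + (rec X. a.b.(X + X) + a.b.a.X + b.a.a.b.0)) :: =b=> v4
  v2 = b.a.(rec X. a.b.(X + X) + a.b.a.X + b.a.a.b.0) :: =b=> v5
  v3 = a.a.b.0 :: =a=> v6
  v4 = (rec X. a.b.(X + X) + a.b.a.X + b.a.a.b.0) + (rec X. a.b.(X + X) + a.b.a.X + b.a.a.b.0) :: =a=> v1, =a=> v2, =b=> v3
  v5 = a.(rec X. a.b.(X + X) + a.b.a.X + b.a.a.b.0) :: =a=> v0
  v6 = a.b.0 :: =a=> v7
  v7 = b.0 :: =b=> v8
  v8 = 0 :: (no moves)
Coarsest stable partition (strong bisimilarity classes):
  B0 = {u0, u4, v0, v4}
  B1 = {u3, v3}
  B2 = {u6, v6}
  B3 = {u7, v7}
  B4 = {u8, v8}
  B5 = {u1, v1}
  B6 = {u2, v2}
  B7 = {u5, v5}
u0 ∈ B0, v0 ∈ B0 → same block

YES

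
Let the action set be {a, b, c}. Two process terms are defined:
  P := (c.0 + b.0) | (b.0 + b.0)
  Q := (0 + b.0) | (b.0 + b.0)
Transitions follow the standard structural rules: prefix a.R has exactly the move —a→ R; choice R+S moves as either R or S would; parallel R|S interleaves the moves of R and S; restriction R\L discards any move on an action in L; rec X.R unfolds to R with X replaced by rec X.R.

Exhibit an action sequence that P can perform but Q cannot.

c

LTS(P): 4 reachable states
  p0 = (c.0 + b.0) | (b.0 + b.0) :: —b→ p1, —b→ p2, —c→ p2
  p1 = (c.0 + b.0) | 0 :: —b→ p3, —c→ p3
  p2 = 0 | (b.0 + b.0) :: —b→ p3
  p3 = 0 | 0 :: ∅
LTS(Q): 4 reachable states
  q0 = (0 + b.0) | (b.0 + b.0) :: —b→ q1, —b→ q2
  q1 = (0 + b.0) | 0 :: —b→ q3
  q2 = 0 | (b.0 + b.0) :: —b→ q3
  q3 = 0 | 0 :: ∅
Run σ = ⟨c⟩ on P: start {p0}
  step 1 (c): {p2}
  — P admits the full trace.
Run σ = ⟨c⟩ on Q: start {q0}
  step 1 (c): ∅  — Q cannot continue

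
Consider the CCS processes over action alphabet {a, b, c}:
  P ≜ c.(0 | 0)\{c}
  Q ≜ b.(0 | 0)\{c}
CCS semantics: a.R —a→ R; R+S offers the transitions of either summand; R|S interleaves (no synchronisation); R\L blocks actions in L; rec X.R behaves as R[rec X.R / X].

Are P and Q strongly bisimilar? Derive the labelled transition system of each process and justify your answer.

P's transition system — 2 states:
  s0 = c.(0 | 0)\{c} :: ··c··> s1
  s1 = (0 | 0)\{c} :: stopped
Q's transition system — 2 states:
  t0 = b.(0 | 0)\{c} :: ··b··> t1
  t1 = (0 | 0)\{c} :: stopped
Bisimilarity quotient blocks:
  B0 = {s0}
  B1 = {s1, t1}
  B2 = {t0}
s0 ∈ B0, t0 ∈ B2 → different blocks

NO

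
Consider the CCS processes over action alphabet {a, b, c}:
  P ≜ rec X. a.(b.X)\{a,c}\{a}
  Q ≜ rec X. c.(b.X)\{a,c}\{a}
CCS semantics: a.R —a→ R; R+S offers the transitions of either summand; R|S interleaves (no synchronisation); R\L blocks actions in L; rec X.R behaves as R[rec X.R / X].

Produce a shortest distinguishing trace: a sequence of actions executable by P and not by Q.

a

LTS(P): 3 reachable states
  u0 = rec X. a.(b.X)\{a,c}\{a} has moves —a→ u1
  u1 = (b.(rec X. a.(b.X)\{a,c}\{a}))\{a,c}\{a} has moves —b→ u2
  u2 = (rec X. a.(b.X)\{a,c}\{a})\{a,c}\{a} has moves ∅
LTS(Q): 3 reachable states
  v0 = rec X. c.(b.X)\{a,c}\{a} has moves —c→ v1
  v1 = (b.(rec X. c.(b.X)\{a,c}\{a}))\{a,c}\{a} has moves —b→ v2
  v2 = (rec X. c.(b.X)\{a,c}\{a})\{a,c}\{a} has moves ∅
Executing a from P (initial set {u0}):
  [1] a ⇒ {u1}
  P completes σ.
Executing a from Q (initial set {v0}):
  [1] a ⇒ ∅  — Q cannot continue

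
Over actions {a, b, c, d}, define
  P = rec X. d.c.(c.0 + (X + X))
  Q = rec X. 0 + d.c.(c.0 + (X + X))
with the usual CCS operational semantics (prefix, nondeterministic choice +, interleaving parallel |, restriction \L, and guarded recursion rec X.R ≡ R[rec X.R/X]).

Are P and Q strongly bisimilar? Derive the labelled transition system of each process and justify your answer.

LTS(P): 4 reachable states
  s0 = rec X. d.c.(c.0 + (X + X)) | =d=> s1
  s1 = c.(c.0 + ((rec X. d.c.(c.0 + (X + X))) + (rec X. d.c.(c.0 + (X + X))))) | =c=> s2
  s2 = c.0 + ((rec X. d.c.(c.0 + (X + X))) + (rec X. d.c.(c.0 + (X + X)))) | =c=> s3, =d=> s1
  s3 = 0 | (no moves)
LTS(Q): 4 reachable states
  t0 = rec X. 0 + d.c.(c.0 + (X + X)) | =d=> t1
  t1 = c.(c.0 + ((rec X. 0 + d.c.(c.0 + (X + X))) + (rec X. 0 + d.c.(c.0 + (X + X))))) | =c=> t2
  t2 = c.0 + ((rec X. 0 + d.c.(c.0 + (X + X))) + (rec X. 0 + d.c.(c.0 + (X + X)))) | =c=> t3, =d=> t1
  t3 = 0 | (no moves)
Bisimilarity quotient blocks:
  B0 = {s0, t0}
  B1 = {s1, t1}
  B2 = {s2, t2}
  B3 = {s3, t3}
s0 ∈ B0, t0 ∈ B0 → same block

YES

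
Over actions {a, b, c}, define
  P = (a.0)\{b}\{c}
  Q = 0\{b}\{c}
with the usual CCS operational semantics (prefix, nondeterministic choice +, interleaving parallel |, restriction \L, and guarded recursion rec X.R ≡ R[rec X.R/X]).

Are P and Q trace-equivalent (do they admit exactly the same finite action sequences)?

traces(P) ≠ traces(Q) — witness ⟨a⟩

Reachable graph of P (2 states):
  p0 = (a.0)\{b}\{c} ⊢ --a--▸ p1
  p1 = 0\{b}\{c} ⊢ stopped
Reachable graph of Q (1 states):
  q0 = 0\{b}\{c} ⊢ stopped
Trace ⟨a⟩ through P, begin at {p0}:
  [1] a ⇒ {p1}
  P completes σ.
Trace ⟨a⟩ through Q, begin at {q0}:
  [1] a ⇒ ∅  — Q cannot continue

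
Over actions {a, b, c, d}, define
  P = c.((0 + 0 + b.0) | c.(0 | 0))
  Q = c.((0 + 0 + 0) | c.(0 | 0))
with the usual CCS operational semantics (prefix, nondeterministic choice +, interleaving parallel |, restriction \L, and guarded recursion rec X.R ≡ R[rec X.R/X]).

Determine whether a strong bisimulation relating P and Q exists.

LTS(P): 5 reachable states
  p0 = c.((0 + 0 + b.0) | c.(0 | 0)) has moves —c→ p1
  p1 = (0 + 0 + b.0) | c.(0 | 0) has moves —b→ p2, —c→ p3
  p2 = 0 | c.(0 | 0) has moves —c→ p4
  p3 = (0 + 0 + b.0) | (0 | 0) has moves —b→ p4
  p4 = 0 | (0 | 0) has moves deadlocked
LTS(Q): 3 reachable states
  q0 = c.((0 + 0 + 0) | c.(0 | 0)) has moves —c→ q1
  q1 = (0 + 0 + 0) | c.(0 | 0) has moves —c→ q2
  q2 = (0 + 0 + 0) | (0 | 0) has moves deadlocked
Partition-refinement fixed point:
  B0 = {p0}
  B1 = {p1}
  B2 = {p3}
  B3 = {p4, q2}
  B4 = {p2, q1}
  B5 = {q0}
p0 ∈ B0, q0 ∈ B5 → different blocks

not bisimilar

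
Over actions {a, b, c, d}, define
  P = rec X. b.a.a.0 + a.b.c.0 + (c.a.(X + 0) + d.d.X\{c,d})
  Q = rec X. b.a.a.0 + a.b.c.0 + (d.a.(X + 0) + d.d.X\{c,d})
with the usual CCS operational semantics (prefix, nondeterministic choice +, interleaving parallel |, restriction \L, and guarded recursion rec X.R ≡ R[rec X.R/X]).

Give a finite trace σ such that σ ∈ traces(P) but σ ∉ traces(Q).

Reachable graph of P (15 states):
  m0 = rec X. b.a.a.0 + a.b.c.0 + (c.a.(X + 0) + d.d.X\{c,d}) | -a-> m1, -b-> m2, -c-> m3, -d-> m4
  m1 = b.c.0 | -b-> m5
  m2 = a.a.0 | -a-> m6
  m3 = a.((rec X. b.a.a.0 + a.b.c.0 + (c.a.(X + 0) + d.d.X\{c,d})) + 0) | -a-> m7
  m4 = d.(rec X. b.a.a.0 + a.b.c.0 + (c.a.(X + 0) + d.d.X\{c,d}))\{c,d} | -d-> m8
  m5 = c.0 | -c-> m9
  m6 = a.0 | -a-> m9
  m7 = (rec X. b.a.a.0 + a.b.c.0 + (c.a.(X + 0) + d.d.X\{c,d})) + 0 | -a-> m1, -b-> m2, -c-> m3, -d-> m4
  m8 = (rec X. b.a.a.0 + a.b.c.0 + (c.a.(X + 0) + d.d.X\{c,d}))\{c,d} | -a-> m10, -b-> m11
  m9 = 0 | ·
  m10 = (b.c.0)\{c,d} | -b-> m12
  m11 = (a.a.0)\{c,d} | -a-> m13
  m12 = (c.0)\{c,d} | ·
  m13 = (a.0)\{c,d} | -a-> m14
  m14 = 0\{c,d} | ·
Reachable graph of Q (15 states):
  n0 = rec X. b.a.a.0 + a.b.c.0 + (d.a.(X + 0) + d.d.X\{c,d}) | -a-> n1, -b-> n2, -d-> n3, -d-> n4
  n1 = b.c.0 | -b-> n5
  n2 = a.a.0 | -a-> n6
  n3 = a.((rec X. b.a.a.0 + a.b.c.0 + (d.a.(X + 0) + d.d.X\{c,d})) + 0) | -a-> n7
  n4 = d.(rec X. b.a.a.0 + a.b.c.0 + (d.a.(X + 0) + d.d.X\{c,d}))\{c,d} | -d-> n8
  n5 = c.0 | -c-> n9
  n6 = a.0 | -a-> n9
  n7 = (rec X. b.a.a.0 + a.b.c.0 + (d.a.(X + 0) + d.d.X\{c,d})) + 0 | -a-> n1, -b-> n2, -d-> n3, -d-> n4
  n8 = (rec X. b.a.a.0 + a.b.c.0 + (d.a.(X + 0) + d.d.X\{c,d}))\{c,d} | -a-> n10, -b-> n11
  n9 = 0 | ·
  n10 = (b.c.0)\{c,d} | -b-> n12
  n11 = (a.a.0)\{c,d} | -a-> n13
  n12 = (c.0)\{c,d} | ·
  n13 = (a.0)\{c,d} | -a-> n14
  n14 = 0\{c,d} | ·
Trace ⟨c⟩ through P, begin at {m0}:
  after c @ step 1: {m3}
  ✓ P
Trace ⟨c⟩ through Q, begin at {n0}:
  after c @ step 1: ∅  — Q cannot continue

c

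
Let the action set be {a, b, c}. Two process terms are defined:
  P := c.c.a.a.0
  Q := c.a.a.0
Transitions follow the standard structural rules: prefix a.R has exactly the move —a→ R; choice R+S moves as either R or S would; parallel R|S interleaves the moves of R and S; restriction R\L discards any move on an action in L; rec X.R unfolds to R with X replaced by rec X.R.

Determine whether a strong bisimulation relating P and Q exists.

P ≁ Q

Reachable graph of P (5 states):
  p0 = c.c.a.a.0 | —c→ p1
  p1 = c.a.a.0 | —c→ p2
  p2 = a.a.0 | —a→ p3
  p3 = a.0 | —a→ p4
  p4 = 0 | deadlocked
Reachable graph of Q (4 states):
  q0 = c.a.a.0 | —c→ q1
  q1 = a.a.0 | —a→ q2
  q2 = a.0 | —a→ q3
  q3 = 0 | deadlocked
Bisimilarity quotient blocks:
  B0 = {p0}
  B1 = {p1, q0}
  B2 = {p2, q1}
  B3 = {p3, q2}
  B4 = {p4, q3}
p0 ∈ B0, q0 ∈ B1 → different blocks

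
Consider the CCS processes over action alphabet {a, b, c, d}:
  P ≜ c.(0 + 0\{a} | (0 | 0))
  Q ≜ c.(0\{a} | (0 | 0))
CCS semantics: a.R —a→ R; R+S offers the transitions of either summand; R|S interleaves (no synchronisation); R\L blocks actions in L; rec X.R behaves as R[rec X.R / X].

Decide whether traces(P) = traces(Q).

YES

P's transition system — 2 states:
  s0 = c.(0 + 0\{a} | (0 | 0)) → =c=> s1
  s1 = 0 + 0\{a} | (0 | 0) → ·
Q's transition system — 2 states:
  t0 = c.(0\{a} | (0 | 0)) → =c=> t1
  t1 = 0\{a} | (0 | 0) → ·
Coarsest stable partition (strong bisimilarity classes):
  B0 = {s0, t0}
  B1 = {s1, t1}
s0 ∈ B0, t0 ∈ B0 → same block
Bisimilar ⇒ trace-equivalent.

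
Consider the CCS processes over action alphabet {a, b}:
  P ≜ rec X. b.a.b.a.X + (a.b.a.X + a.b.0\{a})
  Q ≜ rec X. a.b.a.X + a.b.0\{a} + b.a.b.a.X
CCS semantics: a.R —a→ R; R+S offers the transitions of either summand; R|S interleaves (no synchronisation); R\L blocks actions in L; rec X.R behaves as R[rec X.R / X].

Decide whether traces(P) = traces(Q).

traces(P) = traces(Q)

P's transition system — 6 states:
  u0 = rec X. b.a.b.a.X + (a.b.a.X + a.b.0\{a}) | ··a··> u1, ··a··> u2, ··b··> u3
  u1 = b.0\{a} | ··b··> u4
  u2 = b.a.(rec X. b.a.b.a.X + (a.b.a.X + a.b.0\{a})) | ··b··> u5
  u3 = a.b.a.(rec X. b.a.b.a.X + (a.b.a.X + a.b.0\{a})) | ··a··> u2
  u4 = 0\{a} | ·
  u5 = a.(rec X. b.a.b.a.X + (a.b.a.X + a.b.0\{a})) | ··a··> u0
Q's transition system — 6 states:
  v0 = rec X. a.b.a.X + a.b.0\{a} + b.a.b.a.X | ··a··> v1, ··a··> v2, ··b··> v3
  v1 = b.0\{a} | ··b··> v4
  v2 = b.a.(rec X. a.b.a.X + a.b.0\{a} + b.a.b.a.X) | ··b··> v5
  v3 = a.b.a.(rec X. a.b.a.X + a.b.0\{a} + b.a.b.a.X) | ··a··> v2
  v4 = 0\{a} | ·
  v5 = a.(rec X. a.b.a.X + a.b.0\{a} + b.a.b.a.X) | ··a··> v0
Partition-refinement fixed point:
  B0 = {u0, v0}
  B1 = {u2, v2}
  B2 = {u5, v5}
  B3 = {u1, v1}
  B4 = {u4, v4}
  B5 = {u3, v3}
u0 ∈ B0, v0 ∈ B0 → same block
Bisimilar ⇒ trace-equivalent.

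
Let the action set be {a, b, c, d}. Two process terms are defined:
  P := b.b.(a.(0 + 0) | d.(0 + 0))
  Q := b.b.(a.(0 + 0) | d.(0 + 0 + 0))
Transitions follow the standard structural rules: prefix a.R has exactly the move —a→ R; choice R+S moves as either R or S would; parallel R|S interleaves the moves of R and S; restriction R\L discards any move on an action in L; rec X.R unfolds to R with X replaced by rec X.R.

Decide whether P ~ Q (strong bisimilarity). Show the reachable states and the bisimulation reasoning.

LTS(P): 6 reachable states
  s0 = b.b.(a.(0 + 0) | d.(0 + 0)) | --b--▸ s1
  s1 = b.(a.(0 + 0) | d.(0 + 0)) | --b--▸ s2
  s2 = a.(0 + 0) | d.(0 + 0) | --a--▸ s3, --d--▸ s4
  s3 = (0 + 0) | d.(0 + 0) | --d--▸ s5
  s4 = a.(0 + 0) | (0 + 0) | --a--▸ s5
  s5 = (0 + 0) | (0 + 0) | ∅
LTS(Q): 6 reachable states
  t0 = b.b.(a.(0 + 0) | d.(0 + 0 + 0)) | --b--▸ t1
  t1 = b.(a.(0 + 0) | d.(0 + 0 + 0)) | --b--▸ t2
  t2 = a.(0 + 0) | d.(0 + 0 + 0) | --a--▸ t3, --d--▸ t4
  t3 = (0 + 0) | d.(0 + 0 + 0) | --d--▸ t5
  t4 = a.(0 + 0) | (0 + 0 + 0) | --a--▸ t5
  t5 = (0 + 0) | (0 + 0 + 0) | ∅
Bisimilarity quotient blocks:
  B0 = {s0, t0}
  B1 = {s1, t1}
  B2 = {s2, t2}
  B3 = {s4, t4}
  B4 = {s5, t5}
  B5 = {s3, t3}
s0 ∈ B0, t0 ∈ B0 → same block

P ~ Q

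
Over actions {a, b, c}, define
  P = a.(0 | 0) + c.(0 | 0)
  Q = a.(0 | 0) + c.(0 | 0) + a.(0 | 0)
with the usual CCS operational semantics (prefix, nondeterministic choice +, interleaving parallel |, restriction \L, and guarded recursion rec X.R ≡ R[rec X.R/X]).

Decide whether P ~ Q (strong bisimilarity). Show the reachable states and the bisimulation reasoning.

P's transition system — 2 states:
  s0 = a.(0 | 0) + c.(0 | 0) → —a→ s1, —c→ s1
  s1 = 0 | 0 → stopped
Q's transition system — 2 states:
  t0 = a.(0 | 0) + c.(0 | 0) + a.(0 | 0) → —a→ t1, —c→ t1
  t1 = 0 | 0 → stopped
Bisimilarity quotient blocks:
  B0 = {s0, t0}
  B1 = {s1, t1}
s0 ∈ B0, t0 ∈ B0 → same block

P ~ Q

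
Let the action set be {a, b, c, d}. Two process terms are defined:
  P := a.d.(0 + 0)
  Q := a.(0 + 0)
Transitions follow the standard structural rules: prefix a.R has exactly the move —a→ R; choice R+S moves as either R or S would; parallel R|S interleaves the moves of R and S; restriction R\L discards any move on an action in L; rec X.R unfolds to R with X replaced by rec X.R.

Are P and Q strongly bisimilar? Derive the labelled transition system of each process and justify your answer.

P ≁ Q

Reachable graph of P (3 states):
  s0 = a.d.(0 + 0) has moves —a→ s1
  s1 = d.(0 + 0) has moves —d→ s2
  s2 = 0 + 0 has moves (no moves)
Reachable graph of Q (2 states):
  t0 = a.(0 + 0) has moves —a→ t1
  t1 = 0 + 0 has moves (no moves)
Partition-refinement fixed point:
  B0 = {s0}
  B1 = {s1}
  B2 = {s2, t1}
  B3 = {t0}
s0 ∈ B0, t0 ∈ B3 → different blocks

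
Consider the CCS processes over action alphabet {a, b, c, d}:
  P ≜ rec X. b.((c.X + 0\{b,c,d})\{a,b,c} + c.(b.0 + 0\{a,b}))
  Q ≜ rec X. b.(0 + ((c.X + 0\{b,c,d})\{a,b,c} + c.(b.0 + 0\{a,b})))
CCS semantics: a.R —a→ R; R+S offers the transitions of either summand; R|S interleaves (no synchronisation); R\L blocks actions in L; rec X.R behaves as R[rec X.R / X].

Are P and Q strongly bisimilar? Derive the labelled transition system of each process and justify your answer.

Reachable graph of P (4 states):
  m0 = rec X. b.((c.X + 0\{b,c,d})\{a,b,c} + c.(b.0 + 0\{a,b})) → —b→ m1
  m1 = (c.(rec X. b.((c.X + 0\{b,c,d})\{a,b,c} + c.(b.0 + 0\{a,b}))) + 0\{b,c,d})\{a,b,c} + c.(b.0 + 0\{a,b}) → —c→ m2
  m2 = b.0 + 0\{a,b} → —b→ m3
  m3 = 0 → (no moves)
Reachable graph of Q (4 states):
  n0 = rec X. b.(0 + ((c.X + 0\{b,c,d})\{a,b,c} + c.(b.0 + 0\{a,b}))) → —b→ n1
  n1 = 0 + ((c.(rec X. b.(0 + ((c.X + 0\{b,c,d})\{a,b,c} + c.(b.0 + 0\{a,b})))) + 0\{b,c,d})\{a,b,c} + c.(b.0 + 0\{a,b})) → —c→ n2
  n2 = b.0 + 0\{a,b} → —b→ n3
  n3 = 0 → (no moves)
Partition-refinement fixed point:
  B0 = {m0, n0}
  B1 = {m1, n1}
  B2 = {m2, n2}
  B3 = {m3, n3}
m0 ∈ B0, n0 ∈ B0 → same block

YES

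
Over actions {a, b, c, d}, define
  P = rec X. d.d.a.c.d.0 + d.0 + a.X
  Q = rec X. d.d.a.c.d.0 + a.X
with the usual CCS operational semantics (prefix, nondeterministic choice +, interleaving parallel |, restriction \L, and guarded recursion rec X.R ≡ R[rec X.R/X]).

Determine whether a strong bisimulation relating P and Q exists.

Reachable graph of P (6 states):
  u0 = rec X. d.d.a.c.d.0 + d.0 + a.X → -a-> u0, -d-> u1, -d-> u2
  u1 = 0 → ·
  u2 = d.a.c.d.0 → -d-> u3
  u3 = a.c.d.0 → -a-> u4
  u4 = c.d.0 → -c-> u5
  u5 = d.0 → -d-> u1
Reachable graph of Q (6 states):
  v0 = rec X. d.d.a.c.d.0 + a.X → -a-> v0, -d-> v1
  v1 = d.a.c.d.0 → -d-> v2
  v2 = a.c.d.0 → -a-> v3
  v3 = c.d.0 → -c-> v4
  v4 = d.0 → -d-> v5
  v5 = 0 → ·
Coarsest stable partition (strong bisimilarity classes):
  B0 = {u0}
  B1 = {u2, v1}
  B2 = {u3, v2}
  B3 = {u4, v3}
  B4 = {u5, v4}
  B5 = {u1, v5}
  B6 = {v0}
u0 ∈ B0, v0 ∈ B6 → different blocks

not bisimilar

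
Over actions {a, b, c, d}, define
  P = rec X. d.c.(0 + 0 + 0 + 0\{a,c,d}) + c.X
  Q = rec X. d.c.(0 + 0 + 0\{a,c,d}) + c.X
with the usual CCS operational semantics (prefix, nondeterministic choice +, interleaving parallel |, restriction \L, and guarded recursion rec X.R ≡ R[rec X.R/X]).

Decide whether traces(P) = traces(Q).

trace-equivalent

Reachable graph of P (3 states):
  s0 = rec X. d.c.(0 + 0 + 0 + 0\{a,c,d}) + c.X :: ··c··> s0, ··d··> s1
  s1 = c.(0 + 0 + 0 + 0\{a,c,d}) :: ··c··> s2
  s2 = 0 + 0 + 0 + 0\{a,c,d} :: stopped
Reachable graph of Q (3 states):
  t0 = rec X. d.c.(0 + 0 + 0\{a,c,d}) + c.X :: ··c··> t0, ··d··> t1
  t1 = c.(0 + 0 + 0\{a,c,d}) :: ··c··> t2
  t2 = 0 + 0 + 0\{a,c,d} :: stopped
Coarsest stable partition (strong bisimilarity classes):
  B0 = {s0, t0}
  B1 = {s1, t1}
  B2 = {s2, t2}
s0 ∈ B0, t0 ∈ B0 → same block
Bisimilar ⇒ trace-equivalent.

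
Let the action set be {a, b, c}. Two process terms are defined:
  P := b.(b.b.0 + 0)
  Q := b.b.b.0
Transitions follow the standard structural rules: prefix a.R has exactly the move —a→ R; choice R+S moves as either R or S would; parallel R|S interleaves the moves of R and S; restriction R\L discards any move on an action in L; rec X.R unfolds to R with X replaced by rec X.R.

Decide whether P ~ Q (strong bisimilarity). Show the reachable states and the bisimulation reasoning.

bisimilar

LTS(P): 4 reachable states
  m0 = b.(b.b.0 + 0) | =b=> m1
  m1 = b.b.0 + 0 | =b=> m2
  m2 = b.0 | =b=> m3
  m3 = 0 | ∅
LTS(Q): 4 reachable states
  n0 = b.b.b.0 | =b=> n1
  n1 = b.b.0 | =b=> n2
  n2 = b.0 | =b=> n3
  n3 = 0 | ∅
Partition-refinement fixed point:
  B0 = {m0, n0}
  B1 = {m1, n1}
  B2 = {m2, n2}
  B3 = {m3, n3}
m0 ∈ B0, n0 ∈ B0 → same block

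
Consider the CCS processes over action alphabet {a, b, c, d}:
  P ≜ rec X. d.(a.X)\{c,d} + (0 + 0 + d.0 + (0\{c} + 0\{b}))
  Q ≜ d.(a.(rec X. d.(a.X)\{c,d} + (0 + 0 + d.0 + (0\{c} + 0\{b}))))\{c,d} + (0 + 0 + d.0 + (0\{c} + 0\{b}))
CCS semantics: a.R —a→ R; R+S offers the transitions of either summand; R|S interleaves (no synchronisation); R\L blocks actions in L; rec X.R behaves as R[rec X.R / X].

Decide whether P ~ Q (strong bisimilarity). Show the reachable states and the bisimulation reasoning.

LTS(P): 4 reachable states
  s0 = rec X. d.(a.X)\{c,d} + (0 + 0 + d.0 + (0\{c} + 0\{b})) → --d--▸ s1, --d--▸ s2
  s1 = (a.(rec X. d.(a.X)\{c,d} + (0 + 0 + d.0 + (0\{c} + 0\{b}))))\{c,d} → --a--▸ s3
  s2 = 0 → stopped
  s3 = (rec X. d.(a.X)\{c,d} + (0 + 0 + d.0 + (0\{c} + 0\{b})))\{c,d} → stopped
LTS(Q): 4 reachable states
  t0 = d.(a.(rec X. d.(a.X)\{c,d} + (0 + 0 + d.0 + (0\{c} + 0\{b}))))\{c,d} + (0 + 0 + d.0 + (0\{c} + 0\{b})) → --d--▸ t1, --d--▸ t2
  t1 = (a.(rec X. d.(a.X)\{c,d} + (0 + 0 + d.0 + (0\{c} + 0\{b}))))\{c,d} → --a--▸ t3
  t2 = 0 → stopped
  t3 = (rec X. d.(a.X)\{c,d} + (0 + 0 + d.0 + (0\{c} + 0\{b})))\{c,d} → stopped
Partition-refinement fixed point:
  B0 = {s0, t0}
  B1 = {s1, t1}
  B2 = {s2, s3, t2, t3}
s0 ∈ B0, t0 ∈ B0 → same block

P ~ Q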